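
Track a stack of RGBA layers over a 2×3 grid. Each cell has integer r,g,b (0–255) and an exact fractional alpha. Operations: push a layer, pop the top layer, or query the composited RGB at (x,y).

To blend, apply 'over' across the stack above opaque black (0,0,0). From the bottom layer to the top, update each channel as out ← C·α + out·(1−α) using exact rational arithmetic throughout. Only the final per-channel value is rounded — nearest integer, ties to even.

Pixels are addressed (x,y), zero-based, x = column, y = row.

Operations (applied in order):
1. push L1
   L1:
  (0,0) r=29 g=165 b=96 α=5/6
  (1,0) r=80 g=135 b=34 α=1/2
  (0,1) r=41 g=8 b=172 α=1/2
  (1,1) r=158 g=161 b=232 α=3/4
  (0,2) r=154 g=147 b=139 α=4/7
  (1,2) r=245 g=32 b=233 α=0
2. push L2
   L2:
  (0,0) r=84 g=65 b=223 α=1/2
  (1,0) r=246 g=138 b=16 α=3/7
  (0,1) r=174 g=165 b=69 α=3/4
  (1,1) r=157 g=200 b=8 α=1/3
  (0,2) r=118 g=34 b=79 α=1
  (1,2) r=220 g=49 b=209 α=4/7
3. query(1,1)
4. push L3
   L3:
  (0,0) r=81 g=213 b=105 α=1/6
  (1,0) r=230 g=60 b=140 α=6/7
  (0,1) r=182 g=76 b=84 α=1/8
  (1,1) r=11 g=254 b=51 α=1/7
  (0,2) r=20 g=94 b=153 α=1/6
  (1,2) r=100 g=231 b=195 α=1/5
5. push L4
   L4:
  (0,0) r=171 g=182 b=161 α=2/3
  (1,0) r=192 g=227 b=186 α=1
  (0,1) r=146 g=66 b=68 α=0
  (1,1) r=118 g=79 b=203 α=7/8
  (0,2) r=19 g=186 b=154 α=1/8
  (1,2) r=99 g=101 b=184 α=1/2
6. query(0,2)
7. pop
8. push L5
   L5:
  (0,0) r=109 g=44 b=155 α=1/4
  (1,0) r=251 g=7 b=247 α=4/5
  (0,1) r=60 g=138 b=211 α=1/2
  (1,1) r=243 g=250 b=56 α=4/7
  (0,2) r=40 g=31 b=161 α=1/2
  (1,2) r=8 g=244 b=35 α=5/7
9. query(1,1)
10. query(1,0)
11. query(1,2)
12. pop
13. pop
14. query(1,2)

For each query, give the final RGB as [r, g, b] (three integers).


query (1,1) [L1,L2] — begin 0,0,0
L1 α=3/4: [237/2, 483/4, 174]
L2 α=1/3: [394/3, 883/6, 356/3]
= [131, 147, 119]

at x=0,y=2 over L1,L2,L3,L4:
L1 α=4/7: [88, 84, 556/7]
L2 α=1: [118, 34, 79]
L3 α=1/6: [305/3, 44, 274/3]
L4 α=1/8: [274/3, 247/4, 595/6]
→ [91, 62, 99]

at x=1,y=1 over L1,L2,L3,L5:
L1 α=3/4: [237/2, 483/4, 174]
L2 α=1/3: [394/3, 883/6, 356/3]
L3 α=1/7: [799/7, 1137/7, 109]
L5 α=4/7: [9201/49, 10411/49, 551/7]
= [188, 212, 79]

at x=1,y=0 over L1,L2,L3,L5:
after L1 α=1/2: [40, 135/2, 17]
after L2 α=3/7: [898/7, 684/7, 116/7]
after L3 α=6/7: [10558/49, 3204/49, 5996/49]
after L5 α=4/5: [59754/245, 4576/245, 54408/245]
= [244, 19, 222]

query (1,2) [L1,L2,L3,L5] — begin 0,0,0
after L1 α=0: [0, 0, 0]
after L2 α=4/7: [880/7, 28, 836/7]
after L3 α=1/5: [844/7, 343/5, 4709/35]
after L5 α=5/7: [1968/49, 6786/35, 15543/245]
→ [40, 194, 63]

query (1,2) [L1,L2] — begin 0,0,0
L1 α=0: [0, 0, 0]
L2 α=4/7: [880/7, 28, 836/7]
= [126, 28, 119]


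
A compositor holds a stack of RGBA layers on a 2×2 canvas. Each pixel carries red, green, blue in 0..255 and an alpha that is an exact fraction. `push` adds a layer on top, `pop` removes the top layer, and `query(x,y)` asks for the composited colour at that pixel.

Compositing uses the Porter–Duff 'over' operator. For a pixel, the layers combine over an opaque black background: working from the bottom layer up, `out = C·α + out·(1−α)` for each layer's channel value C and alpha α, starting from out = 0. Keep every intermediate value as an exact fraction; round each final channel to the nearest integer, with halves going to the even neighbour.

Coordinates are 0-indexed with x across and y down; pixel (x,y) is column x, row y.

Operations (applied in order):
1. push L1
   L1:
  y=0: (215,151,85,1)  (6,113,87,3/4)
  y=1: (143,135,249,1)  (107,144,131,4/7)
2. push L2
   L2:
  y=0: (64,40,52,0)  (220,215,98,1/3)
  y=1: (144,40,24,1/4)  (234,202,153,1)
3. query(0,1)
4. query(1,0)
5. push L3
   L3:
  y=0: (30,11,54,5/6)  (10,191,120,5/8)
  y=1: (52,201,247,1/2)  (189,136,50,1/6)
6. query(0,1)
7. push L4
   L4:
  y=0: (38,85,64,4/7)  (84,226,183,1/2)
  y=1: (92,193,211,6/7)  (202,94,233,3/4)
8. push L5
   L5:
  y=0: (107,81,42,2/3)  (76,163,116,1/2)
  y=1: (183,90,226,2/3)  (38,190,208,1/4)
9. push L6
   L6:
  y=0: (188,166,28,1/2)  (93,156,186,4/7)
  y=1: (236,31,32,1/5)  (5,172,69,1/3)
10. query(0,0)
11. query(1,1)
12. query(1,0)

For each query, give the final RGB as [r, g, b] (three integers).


at x=0,y=1 over L1,L2:
after L1 α=1: [143, 135, 249]
after L2 α=1/4: [573/4, 445/4, 771/4]
rounded: [143, 111, 193]

(1,0) stack=L1,L2; from [0,0,0]:
L1 α=3/4: [9/2, 339/4, 261/4]
L2 α=1/3: [229/3, 769/6, 457/6]
rounded: [76, 128, 76]

at x=0,y=1 over L1,L2,L3:
+L1 (α=1) → [143, 135, 249]
+L2 (α=1/4) → [573/4, 445/4, 771/4]
+L3 (α=1/2) → [781/8, 1249/8, 1759/8]
= [98, 156, 220]

at x=0,y=0 over L1,L2,L3,L4,L5,L6:
L1 α=1: [215, 151, 85]
L2 α=0: [215, 151, 85]
L3 α=5/6: [365/6, 103/3, 355/6]
L4 α=4/7: [669/14, 443/7, 867/14]
L5 α=2/3: [3665/42, 1577/21, 681/14]
L6 α=1/2: [11561/84, 5063/42, 1073/28]
→ [138, 121, 38]

query (1,1) [L1,L2,L3,L4,L5,L6] — begin 0,0,0
+L1 (α=4/7) → [428/7, 576/7, 524/7]
+L2 (α=1) → [234, 202, 153]
+L3 (α=1/6) → [453/2, 191, 815/6]
+L4 (α=3/4) → [1665/8, 473/4, 5009/24]
+L5 (α=1/4) → [5299/32, 2179/16, 6673/32]
+L6 (α=1/3) → [1793/16, 1185/8, 7777/48]
rounded: [112, 148, 162]

at x=1,y=0 over L1,L2,L3,L4,L5,L6:
after L1 α=3/4: [9/2, 339/4, 261/4]
after L2 α=1/3: [229/3, 769/6, 457/6]
after L3 α=5/8: [279/8, 2679/16, 1657/16]
after L4 α=1/2: [951/16, 6295/32, 4585/32]
after L5 α=1/2: [2167/32, 11511/64, 8297/64]
after L6 α=4/7: [18405/224, 74469/448, 72507/448]
= [82, 166, 162]


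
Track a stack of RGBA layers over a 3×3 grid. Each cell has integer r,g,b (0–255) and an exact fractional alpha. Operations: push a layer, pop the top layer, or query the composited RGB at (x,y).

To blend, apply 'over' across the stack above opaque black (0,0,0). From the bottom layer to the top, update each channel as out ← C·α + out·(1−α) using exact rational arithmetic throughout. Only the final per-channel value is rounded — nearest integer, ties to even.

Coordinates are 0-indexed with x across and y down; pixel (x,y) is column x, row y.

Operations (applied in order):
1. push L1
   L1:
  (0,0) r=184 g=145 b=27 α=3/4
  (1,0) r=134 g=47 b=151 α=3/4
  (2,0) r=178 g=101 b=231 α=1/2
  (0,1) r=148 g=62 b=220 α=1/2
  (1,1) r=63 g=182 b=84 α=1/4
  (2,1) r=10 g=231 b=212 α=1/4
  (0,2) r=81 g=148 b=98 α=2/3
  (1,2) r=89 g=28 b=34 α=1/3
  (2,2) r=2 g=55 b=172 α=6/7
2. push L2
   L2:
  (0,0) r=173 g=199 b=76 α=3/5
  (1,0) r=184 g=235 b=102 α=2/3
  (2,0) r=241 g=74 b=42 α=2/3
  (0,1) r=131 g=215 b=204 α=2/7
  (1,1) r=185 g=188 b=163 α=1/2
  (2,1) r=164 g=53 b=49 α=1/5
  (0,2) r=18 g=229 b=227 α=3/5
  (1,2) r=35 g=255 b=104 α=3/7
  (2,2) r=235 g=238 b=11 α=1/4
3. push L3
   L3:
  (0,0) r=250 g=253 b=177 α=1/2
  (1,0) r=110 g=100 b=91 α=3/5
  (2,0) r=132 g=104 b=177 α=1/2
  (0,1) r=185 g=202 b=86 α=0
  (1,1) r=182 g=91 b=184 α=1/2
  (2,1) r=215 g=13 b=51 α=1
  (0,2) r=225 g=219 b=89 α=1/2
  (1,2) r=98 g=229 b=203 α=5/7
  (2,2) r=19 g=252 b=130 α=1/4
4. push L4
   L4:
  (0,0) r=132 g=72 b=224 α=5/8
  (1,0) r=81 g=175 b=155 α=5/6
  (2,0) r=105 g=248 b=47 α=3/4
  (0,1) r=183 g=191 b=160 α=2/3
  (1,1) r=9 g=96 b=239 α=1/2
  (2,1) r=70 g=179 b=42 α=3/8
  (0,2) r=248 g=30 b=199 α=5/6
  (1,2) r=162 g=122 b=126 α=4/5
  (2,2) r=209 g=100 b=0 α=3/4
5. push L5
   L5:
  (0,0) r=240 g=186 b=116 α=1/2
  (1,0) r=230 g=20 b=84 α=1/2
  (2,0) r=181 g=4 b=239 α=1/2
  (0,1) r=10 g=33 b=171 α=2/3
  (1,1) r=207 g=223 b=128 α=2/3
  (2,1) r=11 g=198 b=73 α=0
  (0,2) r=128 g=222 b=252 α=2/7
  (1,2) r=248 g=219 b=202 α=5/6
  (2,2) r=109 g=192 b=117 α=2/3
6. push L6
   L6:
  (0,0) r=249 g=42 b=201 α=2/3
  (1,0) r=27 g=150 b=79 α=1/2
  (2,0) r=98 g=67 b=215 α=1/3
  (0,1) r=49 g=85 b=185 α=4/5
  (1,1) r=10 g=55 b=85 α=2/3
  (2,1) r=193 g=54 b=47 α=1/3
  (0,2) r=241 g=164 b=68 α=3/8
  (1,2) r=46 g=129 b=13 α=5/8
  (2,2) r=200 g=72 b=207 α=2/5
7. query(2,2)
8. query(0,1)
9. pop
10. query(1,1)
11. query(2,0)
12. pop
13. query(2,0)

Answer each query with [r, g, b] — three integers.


(2,2) stack=L1,L2,L3,L4,L5,L6; from [0,0,0]:
+L1 (α=6/7) → [12/7, 330/7, 1032/7]
+L2 (α=1/4) → [1681/28, 664/7, 3173/28]
+L3 (α=1/4) → [5575/112, 939/7, 13159/112]
+L4 (α=3/4) → [75799/448, 3039/28, 13159/448]
+L5 (α=2/3) → [57821/448, 4597/28, 117991/1344]
+L6 (α=2/5) → [352663/2240, 17823/140, 303463/2240]
= [157, 127, 135]

query (0,1) [L1,L2,L3,L4,L5,L6] — begin 0,0,0
+L1 (α=1/2) → [74, 31, 110]
+L2 (α=2/7) → [632/7, 585/7, 958/7]
+L3 (α=0) → [632/7, 585/7, 958/7]
+L4 (α=2/3) → [3194/21, 3259/21, 1066/7]
+L5 (α=2/3) → [3614/63, 4645/63, 3460/21]
+L6 (α=4/5) → [15962/315, 5213/63, 3800/21]
rounded: [51, 83, 181]

(1,1) stack=L1,L2,L3,L4,L5; from [0,0,0]:
after L1 α=1/4: [63/4, 91/2, 21]
after L2 α=1/2: [803/8, 467/4, 92]
after L3 α=1/2: [2259/16, 831/8, 138]
after L4 α=1/2: [2403/32, 1599/16, 377/2]
after L5 α=2/3: [5217/32, 8735/48, 889/6]
rounded: [163, 182, 148]

(2,0) stack=L1,L2,L3,L4,L5; from [0,0,0]:
L1 α=1/2: [89, 101/2, 231/2]
L2 α=2/3: [571/3, 397/6, 133/2]
L3 α=1/2: [967/6, 1021/12, 487/4]
L4 α=3/4: [2857/24, 9949/48, 1051/16]
L5 α=1/2: [7201/48, 10141/96, 4875/32]
= [150, 106, 152]

(2,0) stack=L1,L2,L3,L4; from [0,0,0]:
L1 α=1/2: [89, 101/2, 231/2]
L2 α=2/3: [571/3, 397/6, 133/2]
L3 α=1/2: [967/6, 1021/12, 487/4]
L4 α=3/4: [2857/24, 9949/48, 1051/16]
→ [119, 207, 66]


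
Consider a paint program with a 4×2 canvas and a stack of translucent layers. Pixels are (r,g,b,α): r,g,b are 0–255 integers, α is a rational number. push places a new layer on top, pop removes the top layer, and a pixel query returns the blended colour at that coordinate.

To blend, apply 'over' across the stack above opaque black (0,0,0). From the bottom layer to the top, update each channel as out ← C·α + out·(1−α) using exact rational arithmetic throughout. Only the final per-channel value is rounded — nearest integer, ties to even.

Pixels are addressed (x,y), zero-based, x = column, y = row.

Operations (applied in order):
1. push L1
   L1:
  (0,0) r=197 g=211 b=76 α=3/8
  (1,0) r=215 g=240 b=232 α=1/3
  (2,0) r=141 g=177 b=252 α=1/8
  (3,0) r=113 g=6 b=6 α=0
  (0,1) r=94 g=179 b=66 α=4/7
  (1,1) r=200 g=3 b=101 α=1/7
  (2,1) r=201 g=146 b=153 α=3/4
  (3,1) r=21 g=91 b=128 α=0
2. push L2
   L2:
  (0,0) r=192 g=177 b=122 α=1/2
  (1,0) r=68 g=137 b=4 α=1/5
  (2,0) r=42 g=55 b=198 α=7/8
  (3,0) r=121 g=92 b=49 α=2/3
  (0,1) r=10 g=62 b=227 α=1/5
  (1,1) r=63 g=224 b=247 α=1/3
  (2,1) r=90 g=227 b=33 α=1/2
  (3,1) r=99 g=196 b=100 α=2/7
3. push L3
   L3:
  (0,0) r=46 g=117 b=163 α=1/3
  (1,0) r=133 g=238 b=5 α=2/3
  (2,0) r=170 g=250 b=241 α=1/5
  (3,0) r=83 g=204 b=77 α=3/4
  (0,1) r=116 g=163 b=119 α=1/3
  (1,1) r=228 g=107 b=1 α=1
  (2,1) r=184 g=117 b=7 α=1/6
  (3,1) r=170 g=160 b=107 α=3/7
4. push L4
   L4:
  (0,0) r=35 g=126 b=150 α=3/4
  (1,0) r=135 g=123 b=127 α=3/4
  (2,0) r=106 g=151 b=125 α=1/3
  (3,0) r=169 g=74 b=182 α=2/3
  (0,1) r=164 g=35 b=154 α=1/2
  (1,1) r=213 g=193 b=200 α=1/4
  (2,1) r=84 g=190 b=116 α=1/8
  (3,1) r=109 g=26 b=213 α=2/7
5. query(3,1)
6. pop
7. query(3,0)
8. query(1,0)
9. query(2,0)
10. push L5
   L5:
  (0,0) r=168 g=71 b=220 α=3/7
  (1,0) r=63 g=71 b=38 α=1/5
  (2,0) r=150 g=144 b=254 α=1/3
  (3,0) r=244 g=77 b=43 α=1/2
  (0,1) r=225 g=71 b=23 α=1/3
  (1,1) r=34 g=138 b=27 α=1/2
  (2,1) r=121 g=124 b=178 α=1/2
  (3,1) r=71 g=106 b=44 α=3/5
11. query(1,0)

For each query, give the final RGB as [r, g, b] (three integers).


(3,1) stack=L1,L2,L3,L4; from [0,0,0]:
L1 α=0: [0, 0, 0]
L2 α=2/7: [198/7, 56, 200/7]
L3 α=3/7: [4362/49, 704/7, 3047/49]
L4 α=2/7: [32492/343, 3884/49, 36109/343]
rounded: [95, 79, 105]

query (3,0) [L1,L2,L3] — begin 0,0,0
after L1 α=0: [0, 0, 0]
after L2 α=2/3: [242/3, 184/3, 98/3]
after L3 α=3/4: [989/12, 505/3, 791/12]
rounded: [82, 168, 66]

at x=1,y=0 over L1,L2,L3:
+L1 (α=1/3) → [215/3, 80, 232/3]
+L2 (α=1/5) → [1064/15, 457/5, 188/3]
+L3 (α=2/3) → [5054/45, 2837/15, 218/9]
→ [112, 189, 24]

query (2,0) [L1,L2,L3] — begin 0,0,0
L1 α=1/8: [141/8, 177/8, 63/2]
L2 α=7/8: [2493/64, 3257/64, 2835/16]
L3 α=1/5: [5213/80, 7257/80, 3799/20]
rounded: [65, 91, 190]

query (1,0) [L1,L2,L3,L5] — begin 0,0,0
L1 α=1/3: [215/3, 80, 232/3]
L2 α=1/5: [1064/15, 457/5, 188/3]
L3 α=2/3: [5054/45, 2837/15, 218/9]
L5 α=1/5: [23051/225, 12413/75, 1214/45]
rounded: [102, 166, 27]


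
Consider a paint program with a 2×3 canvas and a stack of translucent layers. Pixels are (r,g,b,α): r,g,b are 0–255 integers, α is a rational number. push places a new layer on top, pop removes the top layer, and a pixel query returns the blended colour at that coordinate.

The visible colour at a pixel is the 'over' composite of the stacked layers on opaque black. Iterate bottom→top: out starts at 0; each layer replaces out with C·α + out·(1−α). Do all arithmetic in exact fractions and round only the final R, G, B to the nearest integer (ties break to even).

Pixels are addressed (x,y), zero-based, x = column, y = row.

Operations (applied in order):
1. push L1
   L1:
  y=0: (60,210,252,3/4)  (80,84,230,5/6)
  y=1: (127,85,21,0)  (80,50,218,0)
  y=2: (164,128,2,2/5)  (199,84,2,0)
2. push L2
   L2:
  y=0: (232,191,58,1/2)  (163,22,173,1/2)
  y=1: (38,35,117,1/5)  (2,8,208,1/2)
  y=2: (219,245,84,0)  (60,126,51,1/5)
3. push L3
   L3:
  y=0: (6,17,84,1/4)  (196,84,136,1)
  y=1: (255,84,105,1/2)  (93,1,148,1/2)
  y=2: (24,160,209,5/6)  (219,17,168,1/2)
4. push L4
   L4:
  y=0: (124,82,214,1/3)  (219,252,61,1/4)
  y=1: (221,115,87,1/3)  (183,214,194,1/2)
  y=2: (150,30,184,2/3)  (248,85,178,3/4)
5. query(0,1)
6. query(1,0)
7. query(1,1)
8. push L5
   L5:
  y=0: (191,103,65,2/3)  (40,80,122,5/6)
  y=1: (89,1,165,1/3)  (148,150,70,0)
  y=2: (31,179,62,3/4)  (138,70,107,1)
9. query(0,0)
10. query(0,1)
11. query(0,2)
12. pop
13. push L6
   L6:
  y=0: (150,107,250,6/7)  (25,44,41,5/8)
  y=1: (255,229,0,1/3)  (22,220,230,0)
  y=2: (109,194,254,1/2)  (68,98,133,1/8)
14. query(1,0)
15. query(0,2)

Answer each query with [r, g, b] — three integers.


at x=0,y=1 over L1,L2,L3,L4:
after L1 α=0: [0, 0, 0]
after L2 α=1/5: [38/5, 7, 117/5]
after L3 α=1/2: [1313/10, 91/2, 321/5]
after L4 α=1/3: [806/5, 206/3, 359/5]
= [161, 69, 72]

at x=1,y=0 over L1,L2,L3,L4:
L1 α=5/6: [200/3, 70, 575/3]
L2 α=1/2: [689/6, 46, 547/3]
L3 α=1: [196, 84, 136]
L4 α=1/4: [807/4, 126, 469/4]
= [202, 126, 117]

(1,1) stack=L1,L2,L3,L4; from [0,0,0]:
after L1 α=0: [0, 0, 0]
after L2 α=1/2: [1, 4, 104]
after L3 α=1/2: [47, 5/2, 126]
after L4 α=1/2: [115, 433/4, 160]
rounded: [115, 108, 160]

at x=0,y=0 over L1,L2,L3,L4,L5:
+L1 (α=3/4) → [45, 315/2, 189]
+L2 (α=1/2) → [277/2, 697/4, 247/2]
+L3 (α=1/4) → [843/8, 2159/16, 909/8]
+L4 (α=1/3) → [1339/12, 2815/24, 1765/12]
+L5 (α=2/3) → [5923/36, 7759/72, 3325/36]
→ [165, 108, 92]

query (0,1) [L1,L2,L3,L4,L5] — begin 0,0,0
+L1 (α=0) → [0, 0, 0]
+L2 (α=1/5) → [38/5, 7, 117/5]
+L3 (α=1/2) → [1313/10, 91/2, 321/5]
+L4 (α=1/3) → [806/5, 206/3, 359/5]
+L5 (α=1/3) → [2057/15, 415/9, 1543/15]
rounded: [137, 46, 103]

query (0,2) [L1,L2,L3,L4,L5] — begin 0,0,0
after L1 α=2/5: [328/5, 256/5, 4/5]
after L2 α=0: [328/5, 256/5, 4/5]
after L3 α=5/6: [464/15, 2128/15, 1743/10]
after L4 α=2/3: [4964/45, 3028/45, 5423/30]
after L5 α=3/4: [9149/180, 27193/180, 11003/120]
rounded: [51, 151, 92]

(1,0) stack=L1,L2,L3,L4,L6; from [0,0,0]:
L1 α=5/6: [200/3, 70, 575/3]
L2 α=1/2: [689/6, 46, 547/3]
L3 α=1: [196, 84, 136]
L4 α=1/4: [807/4, 126, 469/4]
L6 α=5/8: [2921/32, 299/4, 2227/32]
rounded: [91, 75, 70]

query (0,2) [L1,L2,L3,L4,L6] — begin 0,0,0
+L1 (α=2/5) → [328/5, 256/5, 4/5]
+L2 (α=0) → [328/5, 256/5, 4/5]
+L3 (α=5/6) → [464/15, 2128/15, 1743/10]
+L4 (α=2/3) → [4964/45, 3028/45, 5423/30]
+L6 (α=1/2) → [9869/90, 5879/45, 13043/60]
→ [110, 131, 217]


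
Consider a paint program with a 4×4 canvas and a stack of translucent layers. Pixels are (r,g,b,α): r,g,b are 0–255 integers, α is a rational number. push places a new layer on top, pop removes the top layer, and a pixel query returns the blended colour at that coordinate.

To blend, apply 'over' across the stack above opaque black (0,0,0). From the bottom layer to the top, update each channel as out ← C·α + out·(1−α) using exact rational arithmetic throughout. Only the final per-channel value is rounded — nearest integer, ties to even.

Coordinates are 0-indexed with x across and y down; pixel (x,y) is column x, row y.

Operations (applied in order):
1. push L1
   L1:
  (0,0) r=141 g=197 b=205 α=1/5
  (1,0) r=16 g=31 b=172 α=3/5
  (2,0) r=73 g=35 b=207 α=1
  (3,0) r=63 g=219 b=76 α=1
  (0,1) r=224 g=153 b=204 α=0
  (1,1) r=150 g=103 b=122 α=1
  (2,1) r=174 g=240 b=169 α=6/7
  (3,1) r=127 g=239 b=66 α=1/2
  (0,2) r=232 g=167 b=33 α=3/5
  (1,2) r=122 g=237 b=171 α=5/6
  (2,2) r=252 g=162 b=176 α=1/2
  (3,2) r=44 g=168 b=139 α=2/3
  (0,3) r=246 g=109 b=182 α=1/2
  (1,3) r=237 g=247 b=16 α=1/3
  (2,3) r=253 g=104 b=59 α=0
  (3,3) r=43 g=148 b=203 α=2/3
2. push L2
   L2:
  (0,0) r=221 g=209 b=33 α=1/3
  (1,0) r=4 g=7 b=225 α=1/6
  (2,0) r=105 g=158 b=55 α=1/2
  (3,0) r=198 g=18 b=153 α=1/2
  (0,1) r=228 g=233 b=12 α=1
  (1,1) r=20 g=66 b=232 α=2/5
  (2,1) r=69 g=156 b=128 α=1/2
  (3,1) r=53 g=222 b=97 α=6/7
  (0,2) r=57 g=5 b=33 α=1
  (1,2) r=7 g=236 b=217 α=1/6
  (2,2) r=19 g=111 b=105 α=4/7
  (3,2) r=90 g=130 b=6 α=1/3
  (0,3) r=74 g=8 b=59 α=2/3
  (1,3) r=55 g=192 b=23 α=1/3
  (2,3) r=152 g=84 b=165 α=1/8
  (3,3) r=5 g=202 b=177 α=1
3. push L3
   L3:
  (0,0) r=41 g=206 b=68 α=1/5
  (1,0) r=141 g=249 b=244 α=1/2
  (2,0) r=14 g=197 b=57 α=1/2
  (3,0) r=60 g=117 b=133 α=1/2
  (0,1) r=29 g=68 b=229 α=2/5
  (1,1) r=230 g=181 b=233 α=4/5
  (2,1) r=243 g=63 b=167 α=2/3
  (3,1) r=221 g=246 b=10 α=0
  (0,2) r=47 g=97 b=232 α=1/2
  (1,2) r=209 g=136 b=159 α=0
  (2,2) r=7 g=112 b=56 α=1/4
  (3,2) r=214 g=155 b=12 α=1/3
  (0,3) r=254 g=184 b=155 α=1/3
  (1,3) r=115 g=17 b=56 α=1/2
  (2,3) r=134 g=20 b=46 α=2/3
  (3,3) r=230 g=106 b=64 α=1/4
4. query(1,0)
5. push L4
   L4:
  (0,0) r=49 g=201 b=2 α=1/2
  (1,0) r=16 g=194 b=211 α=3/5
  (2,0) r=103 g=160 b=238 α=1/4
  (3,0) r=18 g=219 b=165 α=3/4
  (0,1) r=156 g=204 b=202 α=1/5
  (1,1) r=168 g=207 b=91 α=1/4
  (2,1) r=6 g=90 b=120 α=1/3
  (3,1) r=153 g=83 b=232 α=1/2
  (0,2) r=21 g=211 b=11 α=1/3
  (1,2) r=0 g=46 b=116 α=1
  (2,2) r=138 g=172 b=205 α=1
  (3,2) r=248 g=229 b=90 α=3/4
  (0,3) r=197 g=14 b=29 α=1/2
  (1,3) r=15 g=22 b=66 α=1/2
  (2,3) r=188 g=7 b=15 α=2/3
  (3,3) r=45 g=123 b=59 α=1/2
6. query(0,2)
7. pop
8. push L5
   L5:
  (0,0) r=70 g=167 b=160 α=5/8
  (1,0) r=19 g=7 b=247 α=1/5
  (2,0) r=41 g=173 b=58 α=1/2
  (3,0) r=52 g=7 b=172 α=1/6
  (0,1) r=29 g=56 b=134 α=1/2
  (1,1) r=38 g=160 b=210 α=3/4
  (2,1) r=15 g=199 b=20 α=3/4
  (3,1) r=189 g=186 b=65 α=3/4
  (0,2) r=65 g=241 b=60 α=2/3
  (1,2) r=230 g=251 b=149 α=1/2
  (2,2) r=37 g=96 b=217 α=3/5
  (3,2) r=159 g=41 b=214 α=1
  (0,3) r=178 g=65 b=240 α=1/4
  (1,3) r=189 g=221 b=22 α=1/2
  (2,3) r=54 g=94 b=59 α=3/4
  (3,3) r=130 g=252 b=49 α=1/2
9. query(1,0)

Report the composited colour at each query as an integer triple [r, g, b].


at x=1,y=0 over L1,L2,L3:
+L1 (α=3/5) → [48/5, 93/5, 516/5]
+L2 (α=1/6) → [26/3, 50/3, 247/2]
+L3 (α=1/2) → [449/6, 797/6, 735/4]
rounded: [75, 133, 184]

query (0,2) [L1,L2,L3,L4] — begin 0,0,0
+L1 (α=3/5) → [696/5, 501/5, 99/5]
+L2 (α=1) → [57, 5, 33]
+L3 (α=1/2) → [52, 51, 265/2]
+L4 (α=1/3) → [125/3, 313/3, 92]
rounded: [42, 104, 92]

at x=1,y=0 over L1,L2,L3,L5:
+L1 (α=3/5) → [48/5, 93/5, 516/5]
+L2 (α=1/6) → [26/3, 50/3, 247/2]
+L3 (α=1/2) → [449/6, 797/6, 735/4]
+L5 (α=1/5) → [191/3, 323/3, 982/5]
= [64, 108, 196]


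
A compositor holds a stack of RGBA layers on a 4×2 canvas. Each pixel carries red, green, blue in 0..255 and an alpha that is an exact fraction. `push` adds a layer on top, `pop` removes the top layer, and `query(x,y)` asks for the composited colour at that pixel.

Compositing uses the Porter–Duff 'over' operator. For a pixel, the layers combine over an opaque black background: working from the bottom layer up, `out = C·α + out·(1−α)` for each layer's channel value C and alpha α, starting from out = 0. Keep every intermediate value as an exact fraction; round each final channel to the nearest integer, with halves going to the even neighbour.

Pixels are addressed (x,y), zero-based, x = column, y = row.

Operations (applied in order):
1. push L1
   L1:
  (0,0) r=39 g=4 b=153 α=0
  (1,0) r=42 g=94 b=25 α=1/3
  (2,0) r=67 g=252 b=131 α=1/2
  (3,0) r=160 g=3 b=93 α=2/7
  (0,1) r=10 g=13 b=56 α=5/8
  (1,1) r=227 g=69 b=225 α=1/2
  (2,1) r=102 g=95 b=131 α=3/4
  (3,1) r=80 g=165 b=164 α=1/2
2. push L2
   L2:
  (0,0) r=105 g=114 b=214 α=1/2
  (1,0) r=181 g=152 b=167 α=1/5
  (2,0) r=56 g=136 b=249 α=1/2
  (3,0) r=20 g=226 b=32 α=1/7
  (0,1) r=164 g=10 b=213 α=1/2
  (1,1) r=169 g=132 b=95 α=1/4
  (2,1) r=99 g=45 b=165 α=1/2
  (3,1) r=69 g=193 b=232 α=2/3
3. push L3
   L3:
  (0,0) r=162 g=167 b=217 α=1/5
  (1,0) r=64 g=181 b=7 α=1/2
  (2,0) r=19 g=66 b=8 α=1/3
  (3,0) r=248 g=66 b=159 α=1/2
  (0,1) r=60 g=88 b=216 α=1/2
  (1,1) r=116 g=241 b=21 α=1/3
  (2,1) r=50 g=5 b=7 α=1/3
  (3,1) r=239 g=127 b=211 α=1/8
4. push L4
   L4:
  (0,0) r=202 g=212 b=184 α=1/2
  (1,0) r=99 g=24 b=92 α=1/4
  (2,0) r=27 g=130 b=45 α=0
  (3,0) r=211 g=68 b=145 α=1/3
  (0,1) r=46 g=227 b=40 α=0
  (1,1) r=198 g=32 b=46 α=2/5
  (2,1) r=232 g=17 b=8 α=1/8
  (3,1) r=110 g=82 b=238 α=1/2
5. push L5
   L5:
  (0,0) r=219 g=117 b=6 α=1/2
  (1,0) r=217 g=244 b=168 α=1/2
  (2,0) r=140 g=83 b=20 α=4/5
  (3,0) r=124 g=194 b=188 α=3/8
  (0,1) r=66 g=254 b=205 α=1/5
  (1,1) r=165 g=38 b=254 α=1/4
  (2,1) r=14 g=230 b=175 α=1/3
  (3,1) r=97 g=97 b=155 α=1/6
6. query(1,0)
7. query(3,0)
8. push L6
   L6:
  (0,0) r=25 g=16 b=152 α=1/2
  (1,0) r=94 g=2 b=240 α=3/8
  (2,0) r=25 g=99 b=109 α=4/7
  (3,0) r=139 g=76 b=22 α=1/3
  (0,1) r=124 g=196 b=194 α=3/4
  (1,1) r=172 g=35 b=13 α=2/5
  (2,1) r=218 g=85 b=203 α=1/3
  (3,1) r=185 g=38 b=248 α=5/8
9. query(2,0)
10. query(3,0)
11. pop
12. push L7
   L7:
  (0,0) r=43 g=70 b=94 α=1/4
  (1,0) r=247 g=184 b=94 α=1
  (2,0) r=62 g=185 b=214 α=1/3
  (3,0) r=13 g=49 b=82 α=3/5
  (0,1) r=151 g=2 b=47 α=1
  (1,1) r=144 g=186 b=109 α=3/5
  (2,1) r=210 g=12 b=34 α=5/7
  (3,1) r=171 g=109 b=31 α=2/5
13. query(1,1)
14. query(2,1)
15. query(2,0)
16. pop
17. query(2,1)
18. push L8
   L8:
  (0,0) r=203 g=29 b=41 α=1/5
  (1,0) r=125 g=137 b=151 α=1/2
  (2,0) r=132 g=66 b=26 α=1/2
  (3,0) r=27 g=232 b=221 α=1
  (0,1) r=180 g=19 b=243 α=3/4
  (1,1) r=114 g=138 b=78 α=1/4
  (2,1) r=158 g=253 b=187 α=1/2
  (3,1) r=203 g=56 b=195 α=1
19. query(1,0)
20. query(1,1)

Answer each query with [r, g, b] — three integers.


(1,0) stack=L1,L2,L3,L4,L5; from [0,0,0]:
L1 α=1/3: [14, 94/3, 25/3]
L2 α=1/5: [237/5, 832/15, 601/15]
L3 α=1/2: [557/10, 3547/30, 353/15]
L4 α=1/4: [2661/40, 3787/40, 813/20]
L5 α=1/2: [11341/80, 13547/80, 4173/40]
rounded: [142, 169, 104]

query (3,0) [L1,L2,L3,L4,L5] — begin 0,0,0
after L1 α=2/7: [320/7, 6/7, 186/7]
after L2 α=1/7: [2060/49, 1618/49, 1340/49]
after L3 α=1/2: [7106/49, 2426/49, 9131/98]
after L4 α=1/3: [24551/147, 2728/49, 5412/49]
after L5 α=3/8: [177439/1176, 21079/196, 6837/49]
= [151, 108, 140]

query (2,0) [L1,L2,L3,L4,L5,L6] — begin 0,0,0
+L1 (α=1/2) → [67/2, 126, 131/2]
+L2 (α=1/2) → [179/4, 131, 629/4]
+L3 (α=1/3) → [217/6, 328/3, 215/2]
+L4 (α=0) → [217/6, 328/3, 215/2]
+L5 (α=4/5) → [3577/30, 1324/15, 75/2]
+L6 (α=4/7) → [4577/70, 472/5, 1097/14]
rounded: [65, 94, 78]

query (3,0) [L1,L2,L3,L4,L5,L6] — begin 0,0,0
after L1 α=2/7: [320/7, 6/7, 186/7]
after L2 α=1/7: [2060/49, 1618/49, 1340/49]
after L3 α=1/2: [7106/49, 2426/49, 9131/98]
after L4 α=1/3: [24551/147, 2728/49, 5412/49]
after L5 α=3/8: [177439/1176, 21079/196, 6837/49]
after L6 α=1/3: [259171/1764, 9509/98, 14752/147]
rounded: [147, 97, 100]

query (1,1) [L1,L2,L3,L4,L5,L7] — begin 0,0,0
after L1 α=1/2: [227/2, 69/2, 225/2]
after L2 α=1/4: [1019/8, 471/8, 865/8]
after L3 α=1/3: [1483/12, 1435/12, 949/12]
after L4 α=2/5: [3067/20, 1691/20, 1317/20]
after L5 α=1/4: [12501/80, 5833/80, 9031/80]
after L7 α=3/5: [29781/200, 28153/200, 22111/200]
rounded: [149, 141, 111]

query (2,1) [L1,L2,L3,L4,L5,L7] — begin 0,0,0
+L1 (α=3/4) → [153/2, 285/4, 393/4]
+L2 (α=1/2) → [351/4, 465/8, 1053/8]
+L3 (α=1/3) → [451/6, 485/12, 1081/12]
+L4 (α=1/8) → [4549/48, 3599/96, 7663/96]
+L5 (α=1/3) → [4885/72, 14639/144, 16063/144]
+L7 (α=5/7) → [42685/252, 18959/504, 28303/504]
→ [169, 38, 56]

(2,0) stack=L1,L2,L3,L4,L5,L7; from [0,0,0]:
after L1 α=1/2: [67/2, 126, 131/2]
after L2 α=1/2: [179/4, 131, 629/4]
after L3 α=1/3: [217/6, 328/3, 215/2]
after L4 α=0: [217/6, 328/3, 215/2]
after L5 α=4/5: [3577/30, 1324/15, 75/2]
after L7 α=1/3: [4507/45, 5423/45, 289/3]
→ [100, 121, 96]

at x=2,y=1 over L1,L2,L3,L4,L5:
L1 α=3/4: [153/2, 285/4, 393/4]
L2 α=1/2: [351/4, 465/8, 1053/8]
L3 α=1/3: [451/6, 485/12, 1081/12]
L4 α=1/8: [4549/48, 3599/96, 7663/96]
L5 α=1/3: [4885/72, 14639/144, 16063/144]
→ [68, 102, 112]

at x=1,y=0 over L1,L2,L3,L4,L5,L8:
+L1 (α=1/3) → [14, 94/3, 25/3]
+L2 (α=1/5) → [237/5, 832/15, 601/15]
+L3 (α=1/2) → [557/10, 3547/30, 353/15]
+L4 (α=1/4) → [2661/40, 3787/40, 813/20]
+L5 (α=1/2) → [11341/80, 13547/80, 4173/40]
+L8 (α=1/2) → [21341/160, 24507/160, 10213/80]
= [133, 153, 128]

(1,1) stack=L1,L2,L3,L4,L5,L8; from [0,0,0]:
+L1 (α=1/2) → [227/2, 69/2, 225/2]
+L2 (α=1/4) → [1019/8, 471/8, 865/8]
+L3 (α=1/3) → [1483/12, 1435/12, 949/12]
+L4 (α=2/5) → [3067/20, 1691/20, 1317/20]
+L5 (α=1/4) → [12501/80, 5833/80, 9031/80]
+L8 (α=1/4) → [46623/320, 28539/320, 33333/320]
= [146, 89, 104]


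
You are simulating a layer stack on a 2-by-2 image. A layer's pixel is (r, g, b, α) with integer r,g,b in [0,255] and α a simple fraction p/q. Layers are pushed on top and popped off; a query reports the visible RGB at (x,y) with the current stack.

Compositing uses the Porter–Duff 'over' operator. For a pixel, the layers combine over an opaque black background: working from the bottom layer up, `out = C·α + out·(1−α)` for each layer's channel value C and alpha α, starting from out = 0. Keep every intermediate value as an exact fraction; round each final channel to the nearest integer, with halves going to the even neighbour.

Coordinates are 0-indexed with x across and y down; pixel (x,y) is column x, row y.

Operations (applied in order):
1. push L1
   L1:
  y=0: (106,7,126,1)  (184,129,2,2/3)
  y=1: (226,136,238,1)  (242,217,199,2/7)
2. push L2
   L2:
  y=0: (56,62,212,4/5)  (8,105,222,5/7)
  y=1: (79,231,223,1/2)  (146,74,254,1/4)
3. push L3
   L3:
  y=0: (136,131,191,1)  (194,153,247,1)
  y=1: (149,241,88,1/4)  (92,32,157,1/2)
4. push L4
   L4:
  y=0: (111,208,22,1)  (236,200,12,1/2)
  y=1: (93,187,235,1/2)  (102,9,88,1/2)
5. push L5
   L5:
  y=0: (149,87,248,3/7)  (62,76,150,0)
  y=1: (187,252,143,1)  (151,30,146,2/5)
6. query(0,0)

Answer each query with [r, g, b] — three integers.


at x=0,y=0 over L1,L2,L3,L4,L5:
after L1 α=1: [106, 7, 126]
after L2 α=4/5: [66, 51, 974/5]
after L3 α=1: [136, 131, 191]
after L4 α=1: [111, 208, 22]
after L5 α=3/7: [891/7, 1093/7, 832/7]
rounded: [127, 156, 119]


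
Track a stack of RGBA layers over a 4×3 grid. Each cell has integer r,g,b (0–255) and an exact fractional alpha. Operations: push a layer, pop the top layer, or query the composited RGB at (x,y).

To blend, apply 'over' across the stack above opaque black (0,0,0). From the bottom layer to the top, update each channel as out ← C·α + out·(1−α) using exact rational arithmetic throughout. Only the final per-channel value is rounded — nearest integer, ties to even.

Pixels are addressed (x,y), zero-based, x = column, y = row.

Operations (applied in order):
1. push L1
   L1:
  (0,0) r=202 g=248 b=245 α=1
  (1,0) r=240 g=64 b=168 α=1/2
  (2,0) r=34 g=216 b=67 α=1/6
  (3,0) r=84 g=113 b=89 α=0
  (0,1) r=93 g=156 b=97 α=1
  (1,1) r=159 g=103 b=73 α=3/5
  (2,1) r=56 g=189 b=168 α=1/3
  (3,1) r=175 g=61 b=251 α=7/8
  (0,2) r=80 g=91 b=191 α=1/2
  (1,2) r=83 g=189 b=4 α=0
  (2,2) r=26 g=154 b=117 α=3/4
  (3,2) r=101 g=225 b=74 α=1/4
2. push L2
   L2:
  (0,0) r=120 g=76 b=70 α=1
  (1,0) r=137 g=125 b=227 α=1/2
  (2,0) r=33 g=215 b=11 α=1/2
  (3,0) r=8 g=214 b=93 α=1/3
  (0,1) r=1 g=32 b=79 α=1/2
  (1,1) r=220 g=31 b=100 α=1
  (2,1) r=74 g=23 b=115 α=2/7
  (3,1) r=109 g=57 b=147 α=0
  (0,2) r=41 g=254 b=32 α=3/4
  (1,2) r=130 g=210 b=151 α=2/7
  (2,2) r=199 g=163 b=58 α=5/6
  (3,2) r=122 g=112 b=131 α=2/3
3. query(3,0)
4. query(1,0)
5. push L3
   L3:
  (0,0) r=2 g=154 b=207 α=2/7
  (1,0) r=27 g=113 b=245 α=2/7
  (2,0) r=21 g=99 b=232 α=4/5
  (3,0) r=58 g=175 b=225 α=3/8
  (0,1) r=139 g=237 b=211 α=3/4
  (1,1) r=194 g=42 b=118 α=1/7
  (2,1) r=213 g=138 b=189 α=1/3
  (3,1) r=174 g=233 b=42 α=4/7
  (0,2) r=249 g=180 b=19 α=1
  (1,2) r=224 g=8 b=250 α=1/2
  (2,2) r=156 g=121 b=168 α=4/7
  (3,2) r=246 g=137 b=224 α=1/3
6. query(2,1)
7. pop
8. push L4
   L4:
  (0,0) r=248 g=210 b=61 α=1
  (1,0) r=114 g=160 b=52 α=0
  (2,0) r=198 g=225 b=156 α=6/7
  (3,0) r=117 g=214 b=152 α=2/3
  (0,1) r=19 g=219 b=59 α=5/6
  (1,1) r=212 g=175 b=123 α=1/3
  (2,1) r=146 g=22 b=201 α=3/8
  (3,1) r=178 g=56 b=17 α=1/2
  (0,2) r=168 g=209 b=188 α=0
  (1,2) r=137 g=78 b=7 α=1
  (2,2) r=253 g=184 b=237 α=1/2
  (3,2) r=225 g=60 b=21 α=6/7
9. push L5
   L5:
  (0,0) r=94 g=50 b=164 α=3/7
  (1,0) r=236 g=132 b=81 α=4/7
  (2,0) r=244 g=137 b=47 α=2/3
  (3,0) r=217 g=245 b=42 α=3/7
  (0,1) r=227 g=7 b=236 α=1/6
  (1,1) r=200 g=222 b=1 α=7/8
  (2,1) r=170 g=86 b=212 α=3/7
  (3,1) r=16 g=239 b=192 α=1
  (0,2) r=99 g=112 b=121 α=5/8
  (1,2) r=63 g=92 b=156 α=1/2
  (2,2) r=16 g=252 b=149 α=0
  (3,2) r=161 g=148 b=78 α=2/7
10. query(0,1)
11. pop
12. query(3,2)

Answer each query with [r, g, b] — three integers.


at x=3,y=0 over L1,L2:
L1 α=0: [0, 0, 0]
L2 α=1/3: [8/3, 214/3, 31]
= [3, 71, 31]

query (1,0) [L1,L2] — begin 0,0,0
L1 α=1/2: [120, 32, 84]
L2 α=1/2: [257/2, 157/2, 311/2]
= [128, 78, 156]

(2,1) stack=L1,L2,L3; from [0,0,0]:
after L1 α=1/3: [56/3, 63, 56]
after L2 α=2/7: [724/21, 361/7, 510/7]
after L3 α=1/3: [5921/63, 1688/21, 781/7]
rounded: [94, 80, 112]

query (0,1) [L1,L2,L4,L5] — begin 0,0,0
+L1 (α=1) → [93, 156, 97]
+L2 (α=1/2) → [47, 94, 88]
+L4 (α=5/6) → [71/3, 1189/6, 383/6]
+L5 (α=1/6) → [518/9, 5987/36, 3331/36]
= [58, 166, 93]

query (3,2) [L1,L2,L4] — begin 0,0,0
after L1 α=1/4: [101/4, 225/4, 37/2]
after L2 α=2/3: [359/4, 1121/12, 187/2]
after L4 α=6/7: [5759/28, 5441/84, 439/14]
→ [206, 65, 31]


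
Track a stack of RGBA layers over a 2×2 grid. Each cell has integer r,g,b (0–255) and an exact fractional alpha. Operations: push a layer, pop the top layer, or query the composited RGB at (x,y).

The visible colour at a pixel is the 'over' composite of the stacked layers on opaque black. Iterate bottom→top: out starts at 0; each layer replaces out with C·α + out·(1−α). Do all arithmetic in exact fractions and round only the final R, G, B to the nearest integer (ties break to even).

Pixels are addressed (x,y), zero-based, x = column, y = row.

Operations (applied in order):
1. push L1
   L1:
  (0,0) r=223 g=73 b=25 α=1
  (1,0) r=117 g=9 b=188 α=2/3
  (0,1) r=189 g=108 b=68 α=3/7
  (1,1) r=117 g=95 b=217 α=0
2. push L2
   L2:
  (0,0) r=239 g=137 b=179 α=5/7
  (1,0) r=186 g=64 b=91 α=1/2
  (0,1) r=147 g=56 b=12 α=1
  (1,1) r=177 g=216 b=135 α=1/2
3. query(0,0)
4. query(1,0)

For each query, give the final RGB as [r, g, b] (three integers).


(0,0) stack=L1,L2; from [0,0,0]:
L1 α=1: [223, 73, 25]
L2 α=5/7: [1641/7, 831/7, 135]
→ [234, 119, 135]

(1,0) stack=L1,L2; from [0,0,0]:
+L1 (α=2/3) → [78, 6, 376/3]
+L2 (α=1/2) → [132, 35, 649/6]
= [132, 35, 108]


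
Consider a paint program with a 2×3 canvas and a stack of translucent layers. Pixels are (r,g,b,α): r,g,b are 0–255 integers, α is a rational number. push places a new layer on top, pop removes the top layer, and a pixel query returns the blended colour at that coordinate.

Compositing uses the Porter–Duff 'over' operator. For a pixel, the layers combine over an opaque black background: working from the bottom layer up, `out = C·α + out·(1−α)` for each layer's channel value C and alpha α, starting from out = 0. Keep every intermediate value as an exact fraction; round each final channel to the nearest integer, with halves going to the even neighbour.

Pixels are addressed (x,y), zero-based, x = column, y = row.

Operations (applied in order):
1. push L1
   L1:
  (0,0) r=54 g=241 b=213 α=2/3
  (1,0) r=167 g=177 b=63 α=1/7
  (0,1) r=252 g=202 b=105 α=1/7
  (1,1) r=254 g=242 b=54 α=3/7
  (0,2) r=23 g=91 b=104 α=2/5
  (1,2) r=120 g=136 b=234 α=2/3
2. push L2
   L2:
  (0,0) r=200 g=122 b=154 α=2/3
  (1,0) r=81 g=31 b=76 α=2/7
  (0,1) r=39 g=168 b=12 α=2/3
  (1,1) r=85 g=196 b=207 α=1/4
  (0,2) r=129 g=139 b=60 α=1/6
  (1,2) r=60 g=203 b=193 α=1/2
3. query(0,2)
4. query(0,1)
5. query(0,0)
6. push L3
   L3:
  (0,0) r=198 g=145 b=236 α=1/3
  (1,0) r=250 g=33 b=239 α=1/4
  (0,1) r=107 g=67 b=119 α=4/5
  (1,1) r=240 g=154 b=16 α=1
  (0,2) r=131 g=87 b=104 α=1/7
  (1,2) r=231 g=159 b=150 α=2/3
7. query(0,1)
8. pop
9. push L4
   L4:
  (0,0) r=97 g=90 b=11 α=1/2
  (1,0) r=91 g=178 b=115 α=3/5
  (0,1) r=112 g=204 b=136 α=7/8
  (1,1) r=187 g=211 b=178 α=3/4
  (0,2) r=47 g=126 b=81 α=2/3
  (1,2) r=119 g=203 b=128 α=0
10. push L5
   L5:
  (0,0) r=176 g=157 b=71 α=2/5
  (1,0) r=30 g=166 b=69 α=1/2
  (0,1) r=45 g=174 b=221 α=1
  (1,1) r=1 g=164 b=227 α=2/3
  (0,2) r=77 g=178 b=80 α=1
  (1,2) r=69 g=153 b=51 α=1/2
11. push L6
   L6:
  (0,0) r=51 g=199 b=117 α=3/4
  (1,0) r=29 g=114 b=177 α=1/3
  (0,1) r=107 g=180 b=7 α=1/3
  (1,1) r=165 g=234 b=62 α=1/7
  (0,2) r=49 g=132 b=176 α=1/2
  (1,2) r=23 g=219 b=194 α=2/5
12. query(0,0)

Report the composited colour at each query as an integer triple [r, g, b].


at x=0,y=2 over L1,L2:
L1 α=2/5: [46/5, 182/5, 208/5]
L2 α=1/6: [175/6, 107/2, 134/3]
rounded: [29, 54, 45]

at x=0,y=1 over L1,L2:
after L1 α=1/7: [36, 202/7, 15]
after L2 α=2/3: [38, 2554/21, 13]
→ [38, 122, 13]

at x=0,y=0 over L1,L2:
L1 α=2/3: [36, 482/3, 142]
L2 α=2/3: [436/3, 1214/9, 150]
rounded: [145, 135, 150]

query (0,1) [L1,L2,L3] — begin 0,0,0
after L1 α=1/7: [36, 202/7, 15]
after L2 α=2/3: [38, 2554/21, 13]
after L3 α=4/5: [466/5, 8182/105, 489/5]
→ [93, 78, 98]

(0,0) stack=L1,L2,L4,L5,L6; from [0,0,0]:
L1 α=2/3: [36, 482/3, 142]
L2 α=2/3: [436/3, 1214/9, 150]
L4 α=1/2: [727/6, 1012/9, 161/2]
L5 α=2/5: [1431/10, 1954/15, 767/10]
L6 α=3/4: [2961/40, 10909/60, 4277/40]
= [74, 182, 107]


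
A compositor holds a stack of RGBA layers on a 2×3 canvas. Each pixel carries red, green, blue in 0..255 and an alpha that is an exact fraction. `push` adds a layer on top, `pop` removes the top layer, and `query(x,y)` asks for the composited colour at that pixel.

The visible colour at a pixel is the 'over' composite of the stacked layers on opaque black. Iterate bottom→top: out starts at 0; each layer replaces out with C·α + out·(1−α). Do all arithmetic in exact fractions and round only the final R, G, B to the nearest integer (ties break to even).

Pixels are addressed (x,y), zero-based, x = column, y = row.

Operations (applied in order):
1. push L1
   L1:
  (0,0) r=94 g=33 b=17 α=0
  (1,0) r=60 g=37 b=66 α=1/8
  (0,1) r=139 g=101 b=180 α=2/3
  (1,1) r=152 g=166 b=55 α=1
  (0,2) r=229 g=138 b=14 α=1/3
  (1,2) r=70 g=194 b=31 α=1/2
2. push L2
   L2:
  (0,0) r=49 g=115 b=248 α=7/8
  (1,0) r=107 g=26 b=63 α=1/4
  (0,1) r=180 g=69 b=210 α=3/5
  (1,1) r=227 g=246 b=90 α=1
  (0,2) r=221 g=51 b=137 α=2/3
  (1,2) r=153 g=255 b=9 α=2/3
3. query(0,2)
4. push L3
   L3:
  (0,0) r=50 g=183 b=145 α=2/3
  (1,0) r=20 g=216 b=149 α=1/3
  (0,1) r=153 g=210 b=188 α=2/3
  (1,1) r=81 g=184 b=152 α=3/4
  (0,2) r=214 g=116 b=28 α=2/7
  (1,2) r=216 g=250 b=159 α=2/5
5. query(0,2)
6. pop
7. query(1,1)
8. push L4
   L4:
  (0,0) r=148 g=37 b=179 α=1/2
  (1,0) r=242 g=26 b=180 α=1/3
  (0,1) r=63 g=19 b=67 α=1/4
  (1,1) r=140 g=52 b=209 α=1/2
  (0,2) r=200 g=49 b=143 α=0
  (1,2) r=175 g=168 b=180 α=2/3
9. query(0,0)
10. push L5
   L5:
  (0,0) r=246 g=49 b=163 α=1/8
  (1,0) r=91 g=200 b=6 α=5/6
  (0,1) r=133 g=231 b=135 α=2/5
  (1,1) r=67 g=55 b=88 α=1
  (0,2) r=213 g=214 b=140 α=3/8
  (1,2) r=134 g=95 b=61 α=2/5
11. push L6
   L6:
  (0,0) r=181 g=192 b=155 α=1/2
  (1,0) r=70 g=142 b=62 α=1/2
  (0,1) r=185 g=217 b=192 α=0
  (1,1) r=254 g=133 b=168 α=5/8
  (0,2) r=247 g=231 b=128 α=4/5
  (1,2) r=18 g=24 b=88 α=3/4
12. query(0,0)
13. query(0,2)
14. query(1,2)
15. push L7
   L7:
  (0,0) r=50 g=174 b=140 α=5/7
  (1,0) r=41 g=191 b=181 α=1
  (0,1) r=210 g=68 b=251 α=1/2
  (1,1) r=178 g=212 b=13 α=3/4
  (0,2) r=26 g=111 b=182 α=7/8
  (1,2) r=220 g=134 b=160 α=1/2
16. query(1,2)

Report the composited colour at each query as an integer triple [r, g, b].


at x=0,y=2 over L1,L2:
L1 α=1/3: [229/3, 46, 14/3]
L2 α=2/3: [1555/9, 148/3, 836/9]
rounded: [173, 49, 93]

at x=0,y=2 over L1,L2,L3:
L1 α=1/3: [229/3, 46, 14/3]
L2 α=2/3: [1555/9, 148/3, 836/9]
L3 α=2/7: [1661/9, 1436/21, 4684/63]
→ [185, 68, 74]

query (1,1) [L1,L2] — begin 0,0,0
L1 α=1: [152, 166, 55]
L2 α=1: [227, 246, 90]
→ [227, 246, 90]

(0,0) stack=L1,L2,L4; from [0,0,0]:
+L1 (α=0) → [0, 0, 0]
+L2 (α=7/8) → [343/8, 805/8, 217]
+L4 (α=1/2) → [1527/16, 1101/16, 198]
rounded: [95, 69, 198]

(0,0) stack=L1,L2,L4,L5,L6; from [0,0,0]:
L1 α=0: [0, 0, 0]
L2 α=7/8: [343/8, 805/8, 217]
L4 α=1/2: [1527/16, 1101/16, 198]
L5 α=1/8: [14625/128, 8491/128, 1549/8]
L6 α=1/2: [37793/256, 33067/256, 2789/16]
→ [148, 129, 174]

query (0,2) [L1,L2,L4,L5,L6] — begin 0,0,0
L1 α=1/3: [229/3, 46, 14/3]
L2 α=2/3: [1555/9, 148/3, 836/9]
L4 α=0: [1555/9, 148/3, 836/9]
L5 α=3/8: [6763/36, 1333/12, 995/9]
L6 α=4/5: [42331/180, 12421/60, 5603/45]
= [235, 207, 125]

at x=1,y=2 over L1,L2,L4,L5,L6:
+L1 (α=1/2) → [35, 97, 31/2]
+L2 (α=2/3) → [341/3, 607/3, 67/6]
+L4 (α=2/3) → [1391/9, 1615/9, 2227/18]
+L5 (α=2/5) → [439/3, 437/3, 2959/30]
+L6 (α=3/4) → [601/12, 653/12, 10879/120]
rounded: [50, 54, 91]

query (1,2) [L1,L2,L4,L5,L6,L7] — begin 0,0,0
after L1 α=1/2: [35, 97, 31/2]
after L2 α=2/3: [341/3, 607/3, 67/6]
after L4 α=2/3: [1391/9, 1615/9, 2227/18]
after L5 α=2/5: [439/3, 437/3, 2959/30]
after L6 α=3/4: [601/12, 653/12, 10879/120]
after L7 α=1/2: [3241/24, 2261/24, 30079/240]
= [135, 94, 125]


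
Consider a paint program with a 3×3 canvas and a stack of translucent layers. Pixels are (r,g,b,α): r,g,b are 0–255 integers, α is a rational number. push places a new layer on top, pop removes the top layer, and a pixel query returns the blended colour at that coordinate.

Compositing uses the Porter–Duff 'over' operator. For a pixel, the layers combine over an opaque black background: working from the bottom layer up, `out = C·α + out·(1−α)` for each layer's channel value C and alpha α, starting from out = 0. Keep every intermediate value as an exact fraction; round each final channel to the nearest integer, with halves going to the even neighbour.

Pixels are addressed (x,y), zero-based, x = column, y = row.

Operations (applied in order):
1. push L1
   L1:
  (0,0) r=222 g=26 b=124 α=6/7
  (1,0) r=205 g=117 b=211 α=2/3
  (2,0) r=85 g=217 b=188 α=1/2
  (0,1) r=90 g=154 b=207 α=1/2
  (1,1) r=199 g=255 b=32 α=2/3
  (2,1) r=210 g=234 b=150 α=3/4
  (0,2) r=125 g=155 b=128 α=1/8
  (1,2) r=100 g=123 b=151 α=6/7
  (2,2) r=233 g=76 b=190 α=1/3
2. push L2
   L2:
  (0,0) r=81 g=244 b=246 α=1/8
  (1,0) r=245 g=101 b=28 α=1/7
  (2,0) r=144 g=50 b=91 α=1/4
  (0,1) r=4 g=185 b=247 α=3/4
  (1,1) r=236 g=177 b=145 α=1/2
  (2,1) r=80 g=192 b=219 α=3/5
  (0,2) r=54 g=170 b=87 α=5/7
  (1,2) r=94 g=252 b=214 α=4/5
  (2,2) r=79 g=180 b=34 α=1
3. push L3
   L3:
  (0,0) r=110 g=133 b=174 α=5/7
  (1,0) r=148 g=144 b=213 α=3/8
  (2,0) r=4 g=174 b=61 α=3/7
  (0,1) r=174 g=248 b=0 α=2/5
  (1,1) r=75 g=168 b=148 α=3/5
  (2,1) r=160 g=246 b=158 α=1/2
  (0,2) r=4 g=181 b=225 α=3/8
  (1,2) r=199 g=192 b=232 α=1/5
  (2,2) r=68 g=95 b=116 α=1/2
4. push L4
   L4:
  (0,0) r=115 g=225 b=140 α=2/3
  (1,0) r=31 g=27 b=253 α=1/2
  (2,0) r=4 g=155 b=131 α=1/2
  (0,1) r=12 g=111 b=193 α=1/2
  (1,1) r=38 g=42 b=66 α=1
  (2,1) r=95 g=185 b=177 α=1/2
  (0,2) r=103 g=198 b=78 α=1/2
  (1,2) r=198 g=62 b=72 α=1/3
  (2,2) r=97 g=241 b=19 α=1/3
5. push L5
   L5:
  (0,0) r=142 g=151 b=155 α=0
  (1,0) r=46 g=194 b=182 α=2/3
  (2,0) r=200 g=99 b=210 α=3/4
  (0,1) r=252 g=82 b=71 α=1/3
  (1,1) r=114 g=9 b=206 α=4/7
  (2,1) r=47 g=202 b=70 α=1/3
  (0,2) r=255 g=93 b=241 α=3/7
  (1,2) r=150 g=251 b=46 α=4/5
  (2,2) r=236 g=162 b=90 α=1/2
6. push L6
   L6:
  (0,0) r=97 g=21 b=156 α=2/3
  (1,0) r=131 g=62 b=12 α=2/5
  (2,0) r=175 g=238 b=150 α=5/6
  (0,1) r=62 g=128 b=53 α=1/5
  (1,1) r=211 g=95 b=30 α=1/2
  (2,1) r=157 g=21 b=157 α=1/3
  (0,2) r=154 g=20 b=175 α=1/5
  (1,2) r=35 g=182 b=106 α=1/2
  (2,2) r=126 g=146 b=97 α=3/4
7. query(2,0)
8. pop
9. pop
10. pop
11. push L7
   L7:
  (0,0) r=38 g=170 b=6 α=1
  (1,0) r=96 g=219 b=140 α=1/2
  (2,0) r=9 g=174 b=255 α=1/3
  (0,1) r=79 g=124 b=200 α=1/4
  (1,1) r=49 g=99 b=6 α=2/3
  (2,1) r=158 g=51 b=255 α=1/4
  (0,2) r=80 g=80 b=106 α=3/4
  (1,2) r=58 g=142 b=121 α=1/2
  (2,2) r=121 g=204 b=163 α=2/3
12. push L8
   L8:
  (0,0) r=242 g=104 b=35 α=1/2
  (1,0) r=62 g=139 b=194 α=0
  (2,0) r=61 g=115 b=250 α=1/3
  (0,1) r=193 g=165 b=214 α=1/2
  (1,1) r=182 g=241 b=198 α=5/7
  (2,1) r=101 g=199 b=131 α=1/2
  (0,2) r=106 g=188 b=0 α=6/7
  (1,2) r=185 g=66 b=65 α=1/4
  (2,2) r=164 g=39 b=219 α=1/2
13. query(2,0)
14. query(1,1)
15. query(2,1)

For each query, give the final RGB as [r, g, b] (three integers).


(2,0) stack=L1,L2,L3,L4,L5,L6; from [0,0,0]:
L1 α=1/2: [85/2, 217/2, 94]
L2 α=1/4: [543/8, 751/8, 373/4]
L3 α=3/7: [81/2, 1795/14, 556/7]
L4 α=1/2: [89/4, 3965/28, 1473/14]
L5 α=3/4: [2489/16, 12281/112, 10293/56]
L6 α=5/6: [16489/96, 145561/672, 17431/112]
= [172, 217, 156]

at x=2,y=0 over L1,L2,L3,L7,L8:
after L1 α=1/2: [85/2, 217/2, 94]
after L2 α=1/4: [543/8, 751/8, 373/4]
after L3 α=3/7: [81/2, 1795/14, 556/7]
after L7 α=1/3: [30, 3013/21, 2897/21]
after L8 α=1/3: [121/3, 8441/63, 11044/63]
→ [40, 134, 175]

(1,1) stack=L1,L2,L3,L7,L8; from [0,0,0]:
L1 α=2/3: [398/3, 170, 64/3]
L2 α=1/2: [553/3, 347/2, 499/6]
L3 α=3/5: [1781/15, 851/5, 1831/15]
L7 α=2/3: [3251/45, 1841/15, 2011/45]
L8 α=5/7: [47452/315, 21757/105, 48572/315]
rounded: [151, 207, 154]

(2,1) stack=L1,L2,L3,L7,L8; from [0,0,0]:
+L1 (α=3/4) → [315/2, 351/2, 225/2]
+L2 (α=3/5) → [111, 927/5, 882/5]
+L3 (α=1/2) → [271/2, 2157/10, 836/5]
+L7 (α=1/4) → [1129/8, 6981/40, 3783/20]
+L8 (α=1/2) → [1937/16, 14941/80, 6403/40]
= [121, 187, 160]
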